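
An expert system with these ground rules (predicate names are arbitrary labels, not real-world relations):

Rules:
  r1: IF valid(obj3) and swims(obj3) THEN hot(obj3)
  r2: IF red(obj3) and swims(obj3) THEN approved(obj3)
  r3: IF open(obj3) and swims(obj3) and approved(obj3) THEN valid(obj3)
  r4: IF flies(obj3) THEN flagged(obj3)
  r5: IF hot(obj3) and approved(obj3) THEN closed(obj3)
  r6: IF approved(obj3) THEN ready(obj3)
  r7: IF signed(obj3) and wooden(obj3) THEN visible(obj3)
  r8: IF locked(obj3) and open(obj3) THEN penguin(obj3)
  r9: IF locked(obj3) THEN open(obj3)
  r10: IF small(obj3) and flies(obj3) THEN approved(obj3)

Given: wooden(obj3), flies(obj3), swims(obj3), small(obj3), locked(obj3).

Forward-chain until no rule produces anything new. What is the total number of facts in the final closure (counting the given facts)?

13

Round 1: r4 [IF flies(obj3) THEN flagged(obj3)]; r9 [IF locked(obj3) THEN open(obj3)]; r10 [IF small(obj3) and flies(obj3) THEN approved(obj3)]. New: flagged(obj3), open(obj3), approved(obj3).
Round 2: r3 [IF open(obj3) and swims(obj3) and approved(obj3) THEN valid(obj3)]; r6 [IF approved(obj3) THEN ready(obj3)]; r8 [IF locked(obj3) and open(obj3) THEN penguin(obj3)]. New: valid(obj3), ready(obj3), penguin(obj3).
Round 3: r1 [IF valid(obj3) and swims(obj3) THEN hot(obj3)]. New: hot(obj3).
Round 4: r5 [IF hot(obj3) and approved(obj3) THEN closed(obj3)]. New: closed(obj3).
Closure: {approved(obj3), closed(obj3), flagged(obj3), flies(obj3), hot(obj3), locked(obj3), open(obj3), penguin(obj3), ready(obj3), small(obj3), swims(obj3), valid(obj3), wooden(obj3)} — 13 facts.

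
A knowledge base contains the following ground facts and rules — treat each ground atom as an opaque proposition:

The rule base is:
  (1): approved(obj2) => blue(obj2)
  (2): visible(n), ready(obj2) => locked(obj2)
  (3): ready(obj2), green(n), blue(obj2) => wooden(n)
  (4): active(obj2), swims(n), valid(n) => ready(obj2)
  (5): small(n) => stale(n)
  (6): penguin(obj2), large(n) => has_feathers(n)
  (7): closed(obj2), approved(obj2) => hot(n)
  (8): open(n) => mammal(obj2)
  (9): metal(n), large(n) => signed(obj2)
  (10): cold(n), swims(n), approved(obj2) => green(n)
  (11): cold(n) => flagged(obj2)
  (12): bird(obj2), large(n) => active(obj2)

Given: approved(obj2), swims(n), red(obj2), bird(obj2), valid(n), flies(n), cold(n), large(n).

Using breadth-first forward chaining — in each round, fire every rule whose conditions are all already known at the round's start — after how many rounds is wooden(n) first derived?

3

[1] (1) [approved(obj2) => blue(obj2)]; (10) [cold(n), swims(n), approved(obj2) => green(n)]; (11) [cold(n) => flagged(obj2)]; (12) [bird(obj2), large(n) => active(obj2)]. ⇒ new: blue(obj2), green(n), flagged(obj2), active(obj2).
[2] (4) [active(obj2), swims(n), valid(n) => ready(obj2)]. ⇒ new: ready(obj2).
[3] (3) [ready(obj2), green(n), blue(obj2) => wooden(n)]. ⇒ new: wooden(n).
wooden(n) first appears in round 3.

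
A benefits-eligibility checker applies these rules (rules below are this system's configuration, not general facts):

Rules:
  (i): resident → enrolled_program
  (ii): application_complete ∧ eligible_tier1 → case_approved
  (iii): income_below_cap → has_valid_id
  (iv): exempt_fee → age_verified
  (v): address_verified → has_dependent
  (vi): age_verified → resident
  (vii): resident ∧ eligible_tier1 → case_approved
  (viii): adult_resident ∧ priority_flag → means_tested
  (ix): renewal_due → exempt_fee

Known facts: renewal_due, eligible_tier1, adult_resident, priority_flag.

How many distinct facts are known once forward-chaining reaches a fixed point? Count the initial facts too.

Round 1: (viii) [adult_resident ∧ priority_flag → means_tested]; (ix) [renewal_due → exempt_fee]. Adds means_tested, exempt_fee.
Round 2: (iv) [exempt_fee → age_verified]. Adds age_verified.
Round 3: (vi) [age_verified → resident]. Adds resident.
Round 4: (i) [resident → enrolled_program]; (vii) [resident ∧ eligible_tier1 → case_approved]. Adds enrolled_program, case_approved.
Closure: {adult_resident, age_verified, case_approved, eligible_tier1, enrolled_program, exempt_fee, means_tested, priority_flag, renewal_due, resident} — 10 facts.

10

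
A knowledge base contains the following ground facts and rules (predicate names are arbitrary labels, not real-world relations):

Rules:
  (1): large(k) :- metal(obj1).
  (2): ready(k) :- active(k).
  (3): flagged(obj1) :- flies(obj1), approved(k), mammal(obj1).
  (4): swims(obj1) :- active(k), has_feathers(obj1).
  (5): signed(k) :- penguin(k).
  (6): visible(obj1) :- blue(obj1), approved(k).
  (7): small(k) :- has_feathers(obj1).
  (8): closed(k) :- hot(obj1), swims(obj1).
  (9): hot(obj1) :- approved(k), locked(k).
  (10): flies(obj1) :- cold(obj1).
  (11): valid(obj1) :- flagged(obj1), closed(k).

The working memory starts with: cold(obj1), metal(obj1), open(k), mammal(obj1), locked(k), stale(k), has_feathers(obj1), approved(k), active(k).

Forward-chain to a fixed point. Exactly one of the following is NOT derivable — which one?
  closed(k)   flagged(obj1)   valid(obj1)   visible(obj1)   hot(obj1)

visible(obj1)

Round 1: (1) [large(k) :- metal(obj1).]; (2) [ready(k) :- active(k).]; (4) [swims(obj1) :- active(k), has_feathers(obj1).]; (7) [small(k) :- has_feathers(obj1).]; (9) [hot(obj1) :- approved(k), locked(k).]; (10) [flies(obj1) :- cold(obj1).]. Adds large(k), ready(k), swims(obj1), small(k), hot(obj1), flies(obj1).
Round 2: (3) [flagged(obj1) :- flies(obj1), approved(k), mammal(obj1).]; (8) [closed(k) :- hot(obj1), swims(obj1).]. Adds flagged(obj1), closed(k).
Round 3: (11) [valid(obj1) :- flagged(obj1), closed(k).]. Adds valid(obj1).
Derived: flagged(obj1) (round 2), closed(k) (round 2), valid(obj1) (round 3), hot(obj1) (round 1). visible(obj1) never appears in any round.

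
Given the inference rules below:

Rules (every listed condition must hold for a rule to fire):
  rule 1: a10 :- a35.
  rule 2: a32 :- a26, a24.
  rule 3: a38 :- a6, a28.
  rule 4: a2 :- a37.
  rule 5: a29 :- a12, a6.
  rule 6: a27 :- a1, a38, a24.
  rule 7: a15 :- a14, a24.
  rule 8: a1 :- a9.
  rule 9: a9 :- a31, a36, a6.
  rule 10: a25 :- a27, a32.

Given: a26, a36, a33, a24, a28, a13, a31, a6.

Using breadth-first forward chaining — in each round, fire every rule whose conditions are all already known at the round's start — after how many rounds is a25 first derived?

Round 1: rule 2 [a32 :- a26, a24.]; rule 3 [a38 :- a6, a28.]; rule 9 [a9 :- a31, a36, a6.]. Adds a32, a38, a9.
Round 2: rule 8 [a1 :- a9.]. Adds a1.
Round 3: rule 6 [a27 :- a1, a38, a24.]. Adds a27.
Round 4: rule 10 [a25 :- a27, a32.]. Adds a25.
a25 first appears in round 4.

4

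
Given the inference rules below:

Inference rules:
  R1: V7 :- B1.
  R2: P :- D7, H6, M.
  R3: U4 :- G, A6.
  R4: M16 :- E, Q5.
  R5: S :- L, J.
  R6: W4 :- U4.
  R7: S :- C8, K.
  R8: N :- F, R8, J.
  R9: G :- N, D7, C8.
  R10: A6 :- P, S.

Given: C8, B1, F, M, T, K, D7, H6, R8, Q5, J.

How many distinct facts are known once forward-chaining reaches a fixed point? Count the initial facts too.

19

Round 1: R1 [V7 :- B1.]; R2 [P :- D7, H6, M.]; R7 [S :- C8, K.]; R8 [N :- F, R8, J.]. New: V7, P, S, N.
Round 2: R9 [G :- N, D7, C8.]; R10 [A6 :- P, S.]. New: G, A6.
Round 3: R3 [U4 :- G, A6.]. New: U4.
Round 4: R6 [W4 :- U4.]. New: W4.
Closure: {A6, B1, C8, D7, F, G, H6, J, K, M, N, P, Q5, R8, S, T, U4, V7, W4} — 19 facts.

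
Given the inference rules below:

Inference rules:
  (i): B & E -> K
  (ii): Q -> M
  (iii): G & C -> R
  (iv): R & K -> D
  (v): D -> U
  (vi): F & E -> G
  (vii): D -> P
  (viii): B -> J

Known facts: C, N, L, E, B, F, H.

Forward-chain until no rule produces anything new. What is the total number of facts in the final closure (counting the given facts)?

14

Round 1: (i) [B & E -> K]; (vi) [F & E -> G]; (viii) [B -> J]. Adds K, G, J.
Round 2: (iii) [G & C -> R]. Adds R.
Round 3: (iv) [R & K -> D]. Adds D.
Round 4: (v) [D -> U]; (vii) [D -> P]. Adds U, P.
Closure: {B, C, D, E, F, G, H, J, K, L, N, P, R, U} — 14 facts.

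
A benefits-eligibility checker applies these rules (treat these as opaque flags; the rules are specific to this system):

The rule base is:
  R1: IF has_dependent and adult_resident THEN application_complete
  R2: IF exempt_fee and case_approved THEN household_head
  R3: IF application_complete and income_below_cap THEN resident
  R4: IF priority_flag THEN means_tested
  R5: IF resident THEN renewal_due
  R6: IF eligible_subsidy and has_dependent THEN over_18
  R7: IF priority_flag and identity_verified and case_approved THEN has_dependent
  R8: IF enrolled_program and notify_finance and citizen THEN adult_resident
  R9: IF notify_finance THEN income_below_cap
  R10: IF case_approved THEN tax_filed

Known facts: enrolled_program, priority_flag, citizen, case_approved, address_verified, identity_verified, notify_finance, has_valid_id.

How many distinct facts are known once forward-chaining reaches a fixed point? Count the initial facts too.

16

Round 1: R4 [IF priority_flag THEN means_tested]; R7 [IF priority_flag and identity_verified and case_approved THEN has_dependent]; R8 [IF enrolled_program and notify_finance and citizen THEN adult_resident]; R9 [IF notify_finance THEN income_below_cap]; R10 [IF case_approved THEN tax_filed]. New: means_tested, has_dependent, adult_resident, income_below_cap, tax_filed.
Round 2: R1 [IF has_dependent and adult_resident THEN application_complete]. New: application_complete.
Round 3: R3 [IF application_complete and income_below_cap THEN resident]. New: resident.
Round 4: R5 [IF resident THEN renewal_due]. New: renewal_due.
Closure: {address_verified, adult_resident, application_complete, case_approved, citizen, enrolled_program, has_dependent, has_valid_id, identity_verified, income_below_cap, means_tested, notify_finance, priority_flag, renewal_due, resident, tax_filed} — 16 facts.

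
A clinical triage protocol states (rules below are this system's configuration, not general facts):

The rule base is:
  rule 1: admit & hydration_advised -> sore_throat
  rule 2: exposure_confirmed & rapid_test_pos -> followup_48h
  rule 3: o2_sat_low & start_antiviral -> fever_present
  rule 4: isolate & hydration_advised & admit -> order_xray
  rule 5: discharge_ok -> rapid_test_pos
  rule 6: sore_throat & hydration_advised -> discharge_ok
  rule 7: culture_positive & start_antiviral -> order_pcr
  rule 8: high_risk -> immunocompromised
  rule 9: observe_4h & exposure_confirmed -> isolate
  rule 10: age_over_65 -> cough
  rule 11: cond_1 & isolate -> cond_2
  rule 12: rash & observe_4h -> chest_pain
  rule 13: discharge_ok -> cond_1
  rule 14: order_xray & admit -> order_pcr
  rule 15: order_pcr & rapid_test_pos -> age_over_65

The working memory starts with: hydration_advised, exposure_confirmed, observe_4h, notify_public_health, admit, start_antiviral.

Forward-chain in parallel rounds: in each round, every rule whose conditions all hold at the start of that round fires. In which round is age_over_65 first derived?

4

Round 1 fires rule 1, rule 9, giving sore_throat, isolate.
Round 2 fires rule 4, rule 6, giving order_xray, discharge_ok.
Round 3 fires rule 5, rule 13, rule 14, giving rapid_test_pos, cond_1, order_pcr.
Round 4 fires rule 2, rule 11, rule 15, giving followup_48h, cond_2, age_over_65.
age_over_65 first appears in round 4.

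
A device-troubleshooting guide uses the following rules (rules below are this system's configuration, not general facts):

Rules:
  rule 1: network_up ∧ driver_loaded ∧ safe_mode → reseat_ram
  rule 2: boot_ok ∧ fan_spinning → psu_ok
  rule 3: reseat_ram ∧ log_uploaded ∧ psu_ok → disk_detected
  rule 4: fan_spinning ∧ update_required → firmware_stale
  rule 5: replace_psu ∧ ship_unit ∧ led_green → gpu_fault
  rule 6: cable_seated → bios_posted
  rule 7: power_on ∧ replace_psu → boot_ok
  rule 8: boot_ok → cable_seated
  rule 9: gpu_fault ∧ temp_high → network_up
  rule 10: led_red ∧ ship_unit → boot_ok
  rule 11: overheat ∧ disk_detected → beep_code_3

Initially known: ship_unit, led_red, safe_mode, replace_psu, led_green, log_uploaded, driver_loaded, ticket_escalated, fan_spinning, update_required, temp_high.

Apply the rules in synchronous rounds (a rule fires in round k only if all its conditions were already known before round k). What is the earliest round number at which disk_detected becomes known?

[1] rule 4 [fan_spinning ∧ update_required → firmware_stale]; rule 5 [replace_psu ∧ ship_unit ∧ led_green → gpu_fault]; rule 10 [led_red ∧ ship_unit → boot_ok]. ⇒ new: firmware_stale, gpu_fault, boot_ok.
[2] rule 2 [boot_ok ∧ fan_spinning → psu_ok]; rule 8 [boot_ok → cable_seated]; rule 9 [gpu_fault ∧ temp_high → network_up]. ⇒ new: psu_ok, cable_seated, network_up.
[3] rule 1 [network_up ∧ driver_loaded ∧ safe_mode → reseat_ram]; rule 6 [cable_seated → bios_posted]. ⇒ new: reseat_ram, bios_posted.
[4] rule 3 [reseat_ram ∧ log_uploaded ∧ psu_ok → disk_detected]. ⇒ new: disk_detected.
disk_detected first appears in round 4.

4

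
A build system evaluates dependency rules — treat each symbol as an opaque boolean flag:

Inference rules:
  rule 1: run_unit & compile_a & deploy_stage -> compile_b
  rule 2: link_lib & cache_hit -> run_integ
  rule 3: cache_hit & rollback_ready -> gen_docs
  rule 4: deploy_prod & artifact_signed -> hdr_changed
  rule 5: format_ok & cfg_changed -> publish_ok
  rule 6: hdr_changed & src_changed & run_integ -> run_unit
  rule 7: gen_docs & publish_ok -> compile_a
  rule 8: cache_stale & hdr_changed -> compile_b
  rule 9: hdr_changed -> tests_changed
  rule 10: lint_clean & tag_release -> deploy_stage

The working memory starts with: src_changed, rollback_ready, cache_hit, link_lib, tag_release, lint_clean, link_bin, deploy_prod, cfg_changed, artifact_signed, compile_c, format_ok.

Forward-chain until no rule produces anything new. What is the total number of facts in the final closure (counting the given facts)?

21

[1] rule 2 [link_lib & cache_hit -> run_integ]; rule 3 [cache_hit & rollback_ready -> gen_docs]; rule 4 [deploy_prod & artifact_signed -> hdr_changed]; rule 5 [format_ok & cfg_changed -> publish_ok]; rule 10 [lint_clean & tag_release -> deploy_stage]. ⇒ new: run_integ, gen_docs, hdr_changed, publish_ok, deploy_stage.
[2] rule 6 [hdr_changed & src_changed & run_integ -> run_unit]; rule 7 [gen_docs & publish_ok -> compile_a]; rule 9 [hdr_changed -> tests_changed]. ⇒ new: run_unit, compile_a, tests_changed.
[3] rule 1 [run_unit & compile_a & deploy_stage -> compile_b]. ⇒ new: compile_b.
Closure: {artifact_signed, cache_hit, cfg_changed, compile_a, compile_b, compile_c, deploy_prod, deploy_stage, format_ok, gen_docs, hdr_changed, link_bin, link_lib, lint_clean, publish_ok, rollback_ready, run_integ, run_unit, src_changed, tag_release, tests_changed} — 21 facts.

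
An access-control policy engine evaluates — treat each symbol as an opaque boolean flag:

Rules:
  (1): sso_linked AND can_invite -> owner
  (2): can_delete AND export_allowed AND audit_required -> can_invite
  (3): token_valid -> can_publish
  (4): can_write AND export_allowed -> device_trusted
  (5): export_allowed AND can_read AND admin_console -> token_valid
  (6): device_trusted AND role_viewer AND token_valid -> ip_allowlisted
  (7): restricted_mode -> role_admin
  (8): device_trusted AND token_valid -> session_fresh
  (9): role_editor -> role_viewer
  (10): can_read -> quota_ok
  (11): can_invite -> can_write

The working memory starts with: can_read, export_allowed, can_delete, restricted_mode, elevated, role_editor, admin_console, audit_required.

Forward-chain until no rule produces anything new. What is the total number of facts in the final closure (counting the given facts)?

Round 1: (2) [can_delete AND export_allowed AND audit_required -> can_invite]; (5) [export_allowed AND can_read AND admin_console -> token_valid]; (7) [restricted_mode -> role_admin]; (9) [role_editor -> role_viewer]; (10) [can_read -> quota_ok]. New: can_invite, token_valid, role_admin, role_viewer, quota_ok.
Round 2: (3) [token_valid -> can_publish]; (11) [can_invite -> can_write]. New: can_publish, can_write.
Round 3: (4) [can_write AND export_allowed -> device_trusted]. New: device_trusted.
Round 4: (6) [device_trusted AND role_viewer AND token_valid -> ip_allowlisted]; (8) [device_trusted AND token_valid -> session_fresh]. New: ip_allowlisted, session_fresh.
Closure: {admin_console, audit_required, can_delete, can_invite, can_publish, can_read, can_write, device_trusted, elevated, export_allowed, ip_allowlisted, quota_ok, restricted_mode, role_admin, role_editor, role_viewer, session_fresh, token_valid} — 18 facts.

18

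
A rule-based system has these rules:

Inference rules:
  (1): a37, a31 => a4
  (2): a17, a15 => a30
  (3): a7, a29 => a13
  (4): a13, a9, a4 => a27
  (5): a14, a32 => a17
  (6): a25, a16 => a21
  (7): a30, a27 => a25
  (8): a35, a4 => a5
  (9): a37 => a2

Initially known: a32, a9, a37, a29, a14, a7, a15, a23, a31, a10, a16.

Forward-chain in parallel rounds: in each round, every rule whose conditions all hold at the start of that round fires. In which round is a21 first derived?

4

Round 1 — (1), (3), (5), (9), derive a4, a13, a17, a2.
Round 2 — (2), (4), derive a30, a27.
Round 3 — (7), derive a25.
Round 4 — (6), derive a21.
a21 first appears in round 4.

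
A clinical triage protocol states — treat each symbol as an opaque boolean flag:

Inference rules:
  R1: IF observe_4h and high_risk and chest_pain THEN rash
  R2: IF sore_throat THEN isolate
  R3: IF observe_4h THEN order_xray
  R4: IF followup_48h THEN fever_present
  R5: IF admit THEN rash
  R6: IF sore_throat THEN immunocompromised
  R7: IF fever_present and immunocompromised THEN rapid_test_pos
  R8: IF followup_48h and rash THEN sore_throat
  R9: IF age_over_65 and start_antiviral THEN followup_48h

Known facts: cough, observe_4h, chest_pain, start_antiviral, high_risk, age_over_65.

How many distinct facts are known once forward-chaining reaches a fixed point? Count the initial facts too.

14

Round 1 — R1, R3, R9, derive rash, order_xray, followup_48h.
Round 2 — R4, R8, derive fever_present, sore_throat.
Round 3 — R2, R6, derive isolate, immunocompromised.
Round 4 — R7, derive rapid_test_pos.
Closure: {age_over_65, chest_pain, cough, fever_present, followup_48h, high_risk, immunocompromised, isolate, observe_4h, order_xray, rapid_test_pos, rash, sore_throat, start_antiviral} — 14 facts.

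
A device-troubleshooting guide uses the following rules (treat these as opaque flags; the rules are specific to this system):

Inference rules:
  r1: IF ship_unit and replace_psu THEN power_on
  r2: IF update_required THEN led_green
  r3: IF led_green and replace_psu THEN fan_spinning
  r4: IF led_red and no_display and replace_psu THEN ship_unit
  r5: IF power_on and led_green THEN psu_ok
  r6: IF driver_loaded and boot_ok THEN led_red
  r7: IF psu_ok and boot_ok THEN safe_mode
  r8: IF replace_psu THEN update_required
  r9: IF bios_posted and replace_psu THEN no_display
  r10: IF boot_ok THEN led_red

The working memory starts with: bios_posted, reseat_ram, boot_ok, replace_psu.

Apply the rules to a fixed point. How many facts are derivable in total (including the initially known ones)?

Round 1 — r8, r9, r10, derive update_required, no_display, led_red.
Round 2 — r2, r4, derive led_green, ship_unit.
Round 3 — r1, r3, derive power_on, fan_spinning.
Round 4 — r5, derive psu_ok.
Round 5 — r7, derive safe_mode.
Closure: {bios_posted, boot_ok, fan_spinning, led_green, led_red, no_display, power_on, psu_ok, replace_psu, reseat_ram, safe_mode, ship_unit, update_required} — 13 facts.

13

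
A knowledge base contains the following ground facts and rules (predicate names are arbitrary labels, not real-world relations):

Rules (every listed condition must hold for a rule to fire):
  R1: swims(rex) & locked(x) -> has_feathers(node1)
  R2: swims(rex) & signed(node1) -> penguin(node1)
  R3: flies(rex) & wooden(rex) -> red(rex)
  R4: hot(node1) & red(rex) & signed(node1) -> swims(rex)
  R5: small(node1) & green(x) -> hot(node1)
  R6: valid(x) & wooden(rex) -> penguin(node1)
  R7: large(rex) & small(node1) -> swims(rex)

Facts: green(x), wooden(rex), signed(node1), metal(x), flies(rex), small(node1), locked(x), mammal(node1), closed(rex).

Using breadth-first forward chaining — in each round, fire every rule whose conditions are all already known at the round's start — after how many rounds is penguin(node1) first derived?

Round 1: R3 [flies(rex) & wooden(rex) -> red(rex)]; R5 [small(node1) & green(x) -> hot(node1)]. Adds red(rex), hot(node1).
Round 2: R4 [hot(node1) & red(rex) & signed(node1) -> swims(rex)]. Adds swims(rex).
Round 3: R1 [swims(rex) & locked(x) -> has_feathers(node1)]; R2 [swims(rex) & signed(node1) -> penguin(node1)]. Adds has_feathers(node1), penguin(node1).
penguin(node1) first appears in round 3.

3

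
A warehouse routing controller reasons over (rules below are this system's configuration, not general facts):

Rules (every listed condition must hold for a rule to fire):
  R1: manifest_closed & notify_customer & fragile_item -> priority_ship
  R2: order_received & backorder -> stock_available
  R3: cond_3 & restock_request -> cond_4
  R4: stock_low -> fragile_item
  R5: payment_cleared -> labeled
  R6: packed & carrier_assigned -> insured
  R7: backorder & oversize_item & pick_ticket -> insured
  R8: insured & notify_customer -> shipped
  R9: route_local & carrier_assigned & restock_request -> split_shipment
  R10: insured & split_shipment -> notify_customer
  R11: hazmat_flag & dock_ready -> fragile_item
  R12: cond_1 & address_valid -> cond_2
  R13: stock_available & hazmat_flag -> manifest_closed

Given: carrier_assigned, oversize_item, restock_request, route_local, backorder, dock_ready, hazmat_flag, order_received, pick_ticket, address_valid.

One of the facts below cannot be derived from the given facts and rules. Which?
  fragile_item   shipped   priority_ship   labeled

labeled

Round 1: R2 [order_received & backorder -> stock_available]; R7 [backorder & oversize_item & pick_ticket -> insured]; R9 [route_local & carrier_assigned & restock_request -> split_shipment]; R11 [hazmat_flag & dock_ready -> fragile_item]. Adds stock_available, insured, split_shipment, fragile_item.
Round 2: R10 [insured & split_shipment -> notify_customer]; R13 [stock_available & hazmat_flag -> manifest_closed]. Adds notify_customer, manifest_closed.
Round 3: R1 [manifest_closed & notify_customer & fragile_item -> priority_ship]; R8 [insured & notify_customer -> shipped]. Adds priority_ship, shipped.
Derived: fragile_item (round 1), shipped (round 3), priority_ship (round 3). labeled never appears in any round.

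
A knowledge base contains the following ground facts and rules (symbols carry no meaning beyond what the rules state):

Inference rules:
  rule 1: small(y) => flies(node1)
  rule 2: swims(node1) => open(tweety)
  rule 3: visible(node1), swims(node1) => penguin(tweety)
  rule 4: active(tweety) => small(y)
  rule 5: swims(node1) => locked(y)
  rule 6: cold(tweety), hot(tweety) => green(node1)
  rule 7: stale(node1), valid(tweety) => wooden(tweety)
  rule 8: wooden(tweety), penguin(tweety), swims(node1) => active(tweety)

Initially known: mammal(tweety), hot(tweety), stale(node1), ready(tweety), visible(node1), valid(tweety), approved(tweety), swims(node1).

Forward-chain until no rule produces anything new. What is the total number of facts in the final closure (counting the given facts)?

[1] rule 2 [swims(node1) => open(tweety)]; rule 3 [visible(node1), swims(node1) => penguin(tweety)]; rule 5 [swims(node1) => locked(y)]; rule 7 [stale(node1), valid(tweety) => wooden(tweety)]. ⇒ new: open(tweety), penguin(tweety), locked(y), wooden(tweety).
[2] rule 8 [wooden(tweety), penguin(tweety), swims(node1) => active(tweety)]. ⇒ new: active(tweety).
[3] rule 4 [active(tweety) => small(y)]. ⇒ new: small(y).
[4] rule 1 [small(y) => flies(node1)]. ⇒ new: flies(node1).
Closure: {active(tweety), approved(tweety), flies(node1), hot(tweety), locked(y), mammal(tweety), open(tweety), penguin(tweety), ready(tweety), small(y), stale(node1), swims(node1), valid(tweety), visible(node1), wooden(tweety)} — 15 facts.

15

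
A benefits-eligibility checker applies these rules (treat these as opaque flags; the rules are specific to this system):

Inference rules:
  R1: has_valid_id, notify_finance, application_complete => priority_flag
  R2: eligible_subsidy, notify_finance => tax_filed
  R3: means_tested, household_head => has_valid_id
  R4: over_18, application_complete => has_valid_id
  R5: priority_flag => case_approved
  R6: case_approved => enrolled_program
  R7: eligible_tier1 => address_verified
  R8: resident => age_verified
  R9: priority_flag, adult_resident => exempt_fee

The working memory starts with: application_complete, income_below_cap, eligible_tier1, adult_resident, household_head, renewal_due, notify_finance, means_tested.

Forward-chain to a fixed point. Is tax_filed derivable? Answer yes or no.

[1] R3 [means_tested, household_head => has_valid_id]; R7 [eligible_tier1 => address_verified]. ⇒ new: has_valid_id, address_verified.
[2] R1 [has_valid_id, notify_finance, application_complete => priority_flag]. ⇒ new: priority_flag.
[3] R5 [priority_flag => case_approved]; R9 [priority_flag, adult_resident => exempt_fee]. ⇒ new: case_approved, exempt_fee.
[4] R6 [case_approved => enrolled_program]. ⇒ new: enrolled_program.
Fixed point reached. tax_filed is concluded only by R2; R2 needs eligible_subsidy (never derived).

no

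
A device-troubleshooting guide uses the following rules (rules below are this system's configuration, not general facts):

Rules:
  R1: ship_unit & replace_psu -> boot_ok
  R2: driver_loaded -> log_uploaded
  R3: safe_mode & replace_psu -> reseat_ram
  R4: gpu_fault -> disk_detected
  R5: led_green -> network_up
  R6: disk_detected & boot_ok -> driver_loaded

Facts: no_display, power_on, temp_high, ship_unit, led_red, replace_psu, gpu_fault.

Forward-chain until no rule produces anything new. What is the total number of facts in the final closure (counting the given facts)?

[1] R1 [ship_unit & replace_psu -> boot_ok]; R4 [gpu_fault -> disk_detected]. ⇒ new: boot_ok, disk_detected.
[2] R6 [disk_detected & boot_ok -> driver_loaded]. ⇒ new: driver_loaded.
[3] R2 [driver_loaded -> log_uploaded]. ⇒ new: log_uploaded.
Closure: {boot_ok, disk_detected, driver_loaded, gpu_fault, led_red, log_uploaded, no_display, power_on, replace_psu, ship_unit, temp_high} — 11 facts.

11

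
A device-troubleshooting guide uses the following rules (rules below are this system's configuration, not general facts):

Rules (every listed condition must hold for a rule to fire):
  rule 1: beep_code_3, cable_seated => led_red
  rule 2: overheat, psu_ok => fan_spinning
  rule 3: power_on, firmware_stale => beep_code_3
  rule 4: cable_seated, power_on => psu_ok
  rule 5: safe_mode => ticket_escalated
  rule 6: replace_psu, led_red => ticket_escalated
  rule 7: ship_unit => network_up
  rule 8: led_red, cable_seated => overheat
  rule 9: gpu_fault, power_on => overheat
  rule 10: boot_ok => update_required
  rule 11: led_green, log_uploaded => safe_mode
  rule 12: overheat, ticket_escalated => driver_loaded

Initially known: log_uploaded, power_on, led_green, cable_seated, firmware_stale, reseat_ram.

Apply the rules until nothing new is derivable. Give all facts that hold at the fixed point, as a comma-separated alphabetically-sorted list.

beep_code_3, cable_seated, driver_loaded, fan_spinning, firmware_stale, led_green, led_red, log_uploaded, overheat, power_on, psu_ok, reseat_ram, safe_mode, ticket_escalated

Round 1 — rule 3, rule 4, rule 11, derive beep_code_3, psu_ok, safe_mode.
Round 2 — rule 1, rule 5, derive led_red, ticket_escalated.
Round 3 — rule 8, derive overheat.
Round 4 — rule 2, rule 12, derive fan_spinning, driver_loaded.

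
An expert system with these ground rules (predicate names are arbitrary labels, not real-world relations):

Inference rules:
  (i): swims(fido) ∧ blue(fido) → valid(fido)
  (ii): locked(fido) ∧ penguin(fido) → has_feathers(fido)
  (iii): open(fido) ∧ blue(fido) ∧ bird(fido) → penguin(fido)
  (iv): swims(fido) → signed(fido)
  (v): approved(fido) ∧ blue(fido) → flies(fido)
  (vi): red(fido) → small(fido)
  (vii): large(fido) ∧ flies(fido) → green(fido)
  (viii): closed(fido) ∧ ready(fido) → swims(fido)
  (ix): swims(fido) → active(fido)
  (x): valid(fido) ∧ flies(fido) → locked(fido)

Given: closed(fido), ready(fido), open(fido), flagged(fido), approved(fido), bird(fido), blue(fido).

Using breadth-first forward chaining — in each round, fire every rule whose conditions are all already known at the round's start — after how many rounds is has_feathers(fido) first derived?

4

Round 1 — (iii), (v), (viii), derive penguin(fido), flies(fido), swims(fido).
Round 2 — (i), (iv), (ix), derive valid(fido), signed(fido), active(fido).
Round 3 — (x), derive locked(fido).
Round 4 — (ii), derive has_feathers(fido).
has_feathers(fido) first appears in round 4.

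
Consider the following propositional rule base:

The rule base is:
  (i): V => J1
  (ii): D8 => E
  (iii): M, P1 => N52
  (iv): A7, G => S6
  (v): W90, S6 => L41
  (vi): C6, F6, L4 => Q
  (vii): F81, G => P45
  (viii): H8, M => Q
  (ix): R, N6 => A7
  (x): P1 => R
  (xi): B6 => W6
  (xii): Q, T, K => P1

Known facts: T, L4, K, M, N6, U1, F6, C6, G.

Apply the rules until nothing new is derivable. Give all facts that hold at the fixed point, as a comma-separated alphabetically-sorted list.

Round 1: (vi) [C6, F6, L4 => Q]. New: Q.
Round 2: (xii) [Q, T, K => P1]. New: P1.
Round 3: (iii) [M, P1 => N52]; (x) [P1 => R]. New: N52, R.
Round 4: (ix) [R, N6 => A7]. New: A7.
Round 5: (iv) [A7, G => S6]. New: S6.

A7, C6, F6, G, K, L4, M, N52, N6, P1, Q, R, S6, T, U1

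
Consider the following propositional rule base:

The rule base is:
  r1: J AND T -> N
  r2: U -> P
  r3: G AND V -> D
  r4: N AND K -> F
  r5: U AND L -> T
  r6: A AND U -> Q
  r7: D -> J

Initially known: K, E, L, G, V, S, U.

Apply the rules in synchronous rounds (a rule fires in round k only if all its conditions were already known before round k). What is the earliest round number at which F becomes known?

4

Round 1: r2 [U -> P]; r3 [G AND V -> D]; r5 [U AND L -> T]. Adds P, D, T.
Round 2: r7 [D -> J]. Adds J.
Round 3: r1 [J AND T -> N]. Adds N.
Round 4: r4 [N AND K -> F]. Adds F.
F first appears in round 4.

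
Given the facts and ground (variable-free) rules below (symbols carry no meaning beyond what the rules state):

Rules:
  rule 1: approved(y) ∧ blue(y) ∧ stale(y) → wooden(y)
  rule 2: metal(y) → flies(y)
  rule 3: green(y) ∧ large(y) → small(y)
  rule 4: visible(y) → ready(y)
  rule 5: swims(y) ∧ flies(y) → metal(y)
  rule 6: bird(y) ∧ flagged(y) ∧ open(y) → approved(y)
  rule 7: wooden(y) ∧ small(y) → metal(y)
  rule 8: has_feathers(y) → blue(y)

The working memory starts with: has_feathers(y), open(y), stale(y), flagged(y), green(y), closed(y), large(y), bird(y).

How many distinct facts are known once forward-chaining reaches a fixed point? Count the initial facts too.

Round 1: rule 3 [green(y) ∧ large(y) → small(y)]; rule 6 [bird(y) ∧ flagged(y) ∧ open(y) → approved(y)]; rule 8 [has_feathers(y) → blue(y)]. Adds small(y), approved(y), blue(y).
Round 2: rule 1 [approved(y) ∧ blue(y) ∧ stale(y) → wooden(y)]. Adds wooden(y).
Round 3: rule 7 [wooden(y) ∧ small(y) → metal(y)]. Adds metal(y).
Round 4: rule 2 [metal(y) → flies(y)]. Adds flies(y).
Closure: {approved(y), bird(y), blue(y), closed(y), flagged(y), flies(y), green(y), has_feathers(y), large(y), metal(y), open(y), small(y), stale(y), wooden(y)} — 14 facts.

14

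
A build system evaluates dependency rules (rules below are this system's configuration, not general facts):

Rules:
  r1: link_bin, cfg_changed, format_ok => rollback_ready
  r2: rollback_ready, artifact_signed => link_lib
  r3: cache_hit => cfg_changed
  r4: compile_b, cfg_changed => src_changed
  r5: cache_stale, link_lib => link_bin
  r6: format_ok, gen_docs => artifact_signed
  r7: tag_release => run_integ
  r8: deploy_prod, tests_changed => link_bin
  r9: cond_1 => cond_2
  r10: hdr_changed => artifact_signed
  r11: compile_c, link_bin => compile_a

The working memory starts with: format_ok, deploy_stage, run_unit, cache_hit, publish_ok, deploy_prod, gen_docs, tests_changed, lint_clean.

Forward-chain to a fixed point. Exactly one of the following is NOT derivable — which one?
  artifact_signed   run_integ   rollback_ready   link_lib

Round 1: r3 [cache_hit => cfg_changed]; r6 [format_ok, gen_docs => artifact_signed]; r8 [deploy_prod, tests_changed => link_bin]. New: cfg_changed, artifact_signed, link_bin.
Round 2: r1 [link_bin, cfg_changed, format_ok => rollback_ready]. New: rollback_ready.
Round 3: r2 [rollback_ready, artifact_signed => link_lib]. New: link_lib.
Derived: rollback_ready (round 2), link_lib (round 3), artifact_signed (round 1). run_integ never appears in any round.

run_integ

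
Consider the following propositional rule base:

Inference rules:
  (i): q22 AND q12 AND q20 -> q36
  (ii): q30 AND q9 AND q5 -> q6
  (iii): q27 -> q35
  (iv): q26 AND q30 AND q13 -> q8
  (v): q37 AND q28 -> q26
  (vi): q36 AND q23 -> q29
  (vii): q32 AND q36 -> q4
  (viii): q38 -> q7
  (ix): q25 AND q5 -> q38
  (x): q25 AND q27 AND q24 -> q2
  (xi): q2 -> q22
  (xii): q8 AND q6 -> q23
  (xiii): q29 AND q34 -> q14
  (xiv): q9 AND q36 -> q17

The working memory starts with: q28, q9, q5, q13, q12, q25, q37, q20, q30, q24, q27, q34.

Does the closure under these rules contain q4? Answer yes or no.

[1] (ii) [q30 AND q9 AND q5 -> q6]; (iii) [q27 -> q35]; (v) [q37 AND q28 -> q26]; (ix) [q25 AND q5 -> q38]; (x) [q25 AND q27 AND q24 -> q2]. ⇒ new: q6, q35, q26, q38, q2.
[2] (iv) [q26 AND q30 AND q13 -> q8]; (viii) [q38 -> q7]; (xi) [q2 -> q22]. ⇒ new: q8, q7, q22.
[3] (i) [q22 AND q12 AND q20 -> q36]; (xii) [q8 AND q6 -> q23]. ⇒ new: q36, q23.
[4] (vi) [q36 AND q23 -> q29]; (xiv) [q9 AND q36 -> q17]. ⇒ new: q29, q17.
[5] (xiii) [q29 AND q34 -> q14]. ⇒ new: q14.
Fixed point reached. q4 is concluded only by (vii); (vii) needs q32 (never derived).

no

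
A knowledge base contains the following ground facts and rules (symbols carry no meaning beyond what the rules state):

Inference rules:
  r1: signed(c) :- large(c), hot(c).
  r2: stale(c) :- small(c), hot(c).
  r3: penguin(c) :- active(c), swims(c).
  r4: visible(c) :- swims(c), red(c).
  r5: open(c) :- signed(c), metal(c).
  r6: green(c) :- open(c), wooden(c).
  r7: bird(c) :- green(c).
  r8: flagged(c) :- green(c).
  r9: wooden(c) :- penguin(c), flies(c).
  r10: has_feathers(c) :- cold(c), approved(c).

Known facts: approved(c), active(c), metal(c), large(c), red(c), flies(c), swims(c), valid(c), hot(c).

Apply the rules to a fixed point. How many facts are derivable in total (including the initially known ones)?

Round 1: r1 [signed(c) :- large(c), hot(c).]; r3 [penguin(c) :- active(c), swims(c).]; r4 [visible(c) :- swims(c), red(c).]. Adds signed(c), penguin(c), visible(c).
Round 2: r5 [open(c) :- signed(c), metal(c).]; r9 [wooden(c) :- penguin(c), flies(c).]. Adds open(c), wooden(c).
Round 3: r6 [green(c) :- open(c), wooden(c).]. Adds green(c).
Round 4: r7 [bird(c) :- green(c).]; r8 [flagged(c) :- green(c).]. Adds bird(c), flagged(c).
Closure: {active(c), approved(c), bird(c), flagged(c), flies(c), green(c), hot(c), large(c), metal(c), open(c), penguin(c), red(c), signed(c), swims(c), valid(c), visible(c), wooden(c)} — 17 facts.

17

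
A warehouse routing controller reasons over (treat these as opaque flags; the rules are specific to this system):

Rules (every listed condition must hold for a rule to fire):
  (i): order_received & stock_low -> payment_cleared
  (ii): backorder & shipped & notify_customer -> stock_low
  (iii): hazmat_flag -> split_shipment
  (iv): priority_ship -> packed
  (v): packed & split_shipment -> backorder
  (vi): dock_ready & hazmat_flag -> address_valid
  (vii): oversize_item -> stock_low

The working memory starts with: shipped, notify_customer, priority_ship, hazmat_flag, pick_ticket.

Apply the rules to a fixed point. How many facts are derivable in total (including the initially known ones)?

Round 1: (iii) [hazmat_flag -> split_shipment]; (iv) [priority_ship -> packed]. New: split_shipment, packed.
Round 2: (v) [packed & split_shipment -> backorder]. New: backorder.
Round 3: (ii) [backorder & shipped & notify_customer -> stock_low]. New: stock_low.
Closure: {backorder, hazmat_flag, notify_customer, packed, pick_ticket, priority_ship, shipped, split_shipment, stock_low} — 9 facts.

9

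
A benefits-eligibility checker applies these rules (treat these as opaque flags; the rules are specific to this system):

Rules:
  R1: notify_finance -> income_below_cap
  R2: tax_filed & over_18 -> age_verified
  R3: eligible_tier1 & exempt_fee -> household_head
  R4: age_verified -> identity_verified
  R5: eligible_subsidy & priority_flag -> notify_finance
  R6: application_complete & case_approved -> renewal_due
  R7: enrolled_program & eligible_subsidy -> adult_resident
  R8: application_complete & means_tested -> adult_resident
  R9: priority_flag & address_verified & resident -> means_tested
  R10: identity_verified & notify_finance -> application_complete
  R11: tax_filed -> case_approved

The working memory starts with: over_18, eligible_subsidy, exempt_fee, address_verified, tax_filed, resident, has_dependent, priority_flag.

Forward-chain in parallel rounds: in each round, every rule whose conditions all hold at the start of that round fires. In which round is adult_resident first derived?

4

[1] R2 [tax_filed & over_18 -> age_verified]; R5 [eligible_subsidy & priority_flag -> notify_finance]; R9 [priority_flag & address_verified & resident -> means_tested]; R11 [tax_filed -> case_approved]. ⇒ new: age_verified, notify_finance, means_tested, case_approved.
[2] R1 [notify_finance -> income_below_cap]; R4 [age_verified -> identity_verified]. ⇒ new: income_below_cap, identity_verified.
[3] R10 [identity_verified & notify_finance -> application_complete]. ⇒ new: application_complete.
[4] R6 [application_complete & case_approved -> renewal_due]; R8 [application_complete & means_tested -> adult_resident]. ⇒ new: renewal_due, adult_resident.
adult_resident first appears in round 4.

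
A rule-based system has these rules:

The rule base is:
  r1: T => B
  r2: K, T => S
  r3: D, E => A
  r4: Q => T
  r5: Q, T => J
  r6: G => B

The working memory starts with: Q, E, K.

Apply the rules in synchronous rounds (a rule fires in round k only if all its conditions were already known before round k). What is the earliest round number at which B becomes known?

2

Round 1 fires r4, giving T.
Round 2 fires r1, r2, r5, giving B, S, J.
B first appears in round 2.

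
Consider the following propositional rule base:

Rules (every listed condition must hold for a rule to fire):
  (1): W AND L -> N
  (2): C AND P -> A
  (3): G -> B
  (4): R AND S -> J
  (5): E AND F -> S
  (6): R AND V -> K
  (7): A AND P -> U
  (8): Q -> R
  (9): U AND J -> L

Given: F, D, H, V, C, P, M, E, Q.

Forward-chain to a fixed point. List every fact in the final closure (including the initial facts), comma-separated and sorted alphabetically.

[1] (2) [C AND P -> A]; (5) [E AND F -> S]; (8) [Q -> R]. ⇒ new: A, S, R.
[2] (4) [R AND S -> J]; (6) [R AND V -> K]; (7) [A AND P -> U]. ⇒ new: J, K, U.
[3] (9) [U AND J -> L]. ⇒ new: L.

A, C, D, E, F, H, J, K, L, M, P, Q, R, S, U, V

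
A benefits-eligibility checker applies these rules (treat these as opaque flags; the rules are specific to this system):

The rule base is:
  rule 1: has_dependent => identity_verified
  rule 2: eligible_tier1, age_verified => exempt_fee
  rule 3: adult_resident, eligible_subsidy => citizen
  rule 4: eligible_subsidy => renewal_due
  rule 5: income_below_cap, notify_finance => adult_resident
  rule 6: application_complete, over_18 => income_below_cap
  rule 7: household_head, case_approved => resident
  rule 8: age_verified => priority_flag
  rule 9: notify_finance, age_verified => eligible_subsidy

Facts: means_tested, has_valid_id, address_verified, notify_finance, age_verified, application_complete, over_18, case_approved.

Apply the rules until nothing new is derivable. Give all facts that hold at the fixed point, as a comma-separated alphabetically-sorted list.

Round 1: rule 6 [application_complete, over_18 => income_below_cap]; rule 8 [age_verified => priority_flag]; rule 9 [notify_finance, age_verified => eligible_subsidy]. Adds income_below_cap, priority_flag, eligible_subsidy.
Round 2: rule 4 [eligible_subsidy => renewal_due]; rule 5 [income_below_cap, notify_finance => adult_resident]. Adds renewal_due, adult_resident.
Round 3: rule 3 [adult_resident, eligible_subsidy => citizen]. Adds citizen.

address_verified, adult_resident, age_verified, application_complete, case_approved, citizen, eligible_subsidy, has_valid_id, income_below_cap, means_tested, notify_finance, over_18, priority_flag, renewal_due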